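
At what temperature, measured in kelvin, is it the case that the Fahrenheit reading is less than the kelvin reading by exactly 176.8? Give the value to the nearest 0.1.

353.6 K

Let K be the kelvin reading. The Fahrenheit reading is F = 1.8·K - 459.67.
Require F - K = -176.8: (0.8)·K - 459.67 = -176.8.
K = (-176.8 + 459.67) / (0.8) = 353.6.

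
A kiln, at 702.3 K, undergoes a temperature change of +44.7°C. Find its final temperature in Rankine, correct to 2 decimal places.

Initial temperature in Celsius: 702.3 - 273.15 = 429.1500°C.
Final Celsius temperature: 429.1500 + 44.7000 = 473.8500°C.
In Rankine: 473.8500 × 1.8 + 491.67 = 1344.60°R.

1344.60°R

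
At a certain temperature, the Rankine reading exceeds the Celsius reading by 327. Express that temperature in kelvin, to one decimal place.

67.3 K

Let x be the Rankine reading; then the Celsius reading is 5/9·x - 273.15.
(5/9·x - 273.15) - x = -327  ⇒  (-4/9)·x = -53.85  ⇒  x = 121.1625°R.
In Celsius: (121.1625 - 491.67) × 5/9 = -205.8375°C.
In kelvin: -205.8375 + 273.15 = 67.3 K.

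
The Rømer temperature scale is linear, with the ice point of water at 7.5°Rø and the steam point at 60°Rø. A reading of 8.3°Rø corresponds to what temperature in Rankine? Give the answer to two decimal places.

494.41°R

Linear interpolation between the fixed points: C = (8.3 - 7.5) × 100 / (60 - 7.5) = 1.5238°C.
Then 1.5238 × 1.8 + 491.67 = 494.41°R.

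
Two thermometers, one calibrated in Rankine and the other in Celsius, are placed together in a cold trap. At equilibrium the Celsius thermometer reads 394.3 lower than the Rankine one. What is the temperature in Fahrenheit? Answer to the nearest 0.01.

-187.08°F

Let x be the Rankine reading; then the Celsius reading is 5/9·x - 273.15.
(5/9·x - 273.15) - x = -394.3  ⇒  (-4/9)·x = -121.15  ⇒  x = 272.5875°R.
In Celsius: (272.5875 - 491.67) × 5/9 = -121.7125°C.
In Fahrenheit: -121.7125 × 1.8 + 32 = -187.08°F.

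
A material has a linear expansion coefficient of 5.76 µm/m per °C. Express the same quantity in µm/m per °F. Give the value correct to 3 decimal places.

3.200 µm/m per °F

Since only a temperature interval is involved, the additive offset between the scales drops out.
A change of 1°F is a change of 5/9°C, so per °F the value is 5.76 × 5/9 = 3.200.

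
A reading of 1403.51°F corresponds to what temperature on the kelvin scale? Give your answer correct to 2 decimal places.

1035.10 K

In Celsius: (1403.51 - 32) × 5/9 = 761.9500°C.
In kelvin: 761.9500 + 273.15 = 1035.10 K.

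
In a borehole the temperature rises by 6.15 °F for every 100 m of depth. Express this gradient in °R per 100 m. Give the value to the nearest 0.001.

6.150 °R/100 m

The quantity depends on a temperature interval, so only the ratio of degree sizes applies; the offset between the scales is irrelevant.
A change of 1°F is a change of 1°R, so 6.15 × 1 = 6.150.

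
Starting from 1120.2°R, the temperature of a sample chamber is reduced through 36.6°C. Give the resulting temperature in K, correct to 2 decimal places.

Initial temperature in Celsius: (1120.2 - 491.67) × 5/9 = 349.1833°C.
Final Celsius temperature: 349.1833 - 36.6000 = 312.5833°C.
In kelvin: 312.5833 + 273.15 = 585.73 K.

585.73 K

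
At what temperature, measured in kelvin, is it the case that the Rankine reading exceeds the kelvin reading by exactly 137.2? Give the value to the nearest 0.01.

171.50 K

Let K be the kelvin reading. The Rankine reading is R = 1.8·K.
Require R - K = 137.2: (0.8)·K = 137.2.
K = (137.2) / (0.8) = 171.50.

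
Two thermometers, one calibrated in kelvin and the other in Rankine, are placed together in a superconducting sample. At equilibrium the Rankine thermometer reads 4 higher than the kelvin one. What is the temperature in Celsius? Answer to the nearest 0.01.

-268.15°C

Let x be the kelvin reading; then the Rankine reading is 1.8·x.
(1.8·x) - x = 4  ⇒  (0.8)·x = 4  ⇒  x = 5.0000 K.
In Celsius: 5 - 273.15 = -268.15°C.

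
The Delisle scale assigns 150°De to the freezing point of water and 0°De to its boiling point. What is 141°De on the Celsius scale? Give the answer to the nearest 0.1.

Linear interpolation between the fixed points: C = (141 - 150) × 100 / (0 - 150) = 6.0000°C.

6.0°C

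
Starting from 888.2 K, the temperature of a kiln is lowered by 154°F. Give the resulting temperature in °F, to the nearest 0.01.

985.09°F

Initial temperature in Celsius: 888.2 - 273.15 = 615.0500°C.
The 154°F change is an interval, so only the factor 5/9 applies: -154 × 5/9 = -85.5556°C.
Final Celsius temperature: 615.0500 - 85.5556 = 529.4944°C.
In Fahrenheit: 529.4944 × 1.8 + 32 = 985.09°F.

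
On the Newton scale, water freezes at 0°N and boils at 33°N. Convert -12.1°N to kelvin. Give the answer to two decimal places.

236.48 K

Linear interpolation between the fixed points: C = (-12.1 - 0) × 100 / (33 - 0) = -36.6667°C.
Then -36.6667 + 273.15 = 236.48 K.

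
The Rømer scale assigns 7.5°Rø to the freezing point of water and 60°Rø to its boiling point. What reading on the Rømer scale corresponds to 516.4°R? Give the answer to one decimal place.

First in Celsius: (516.4 - 491.67) × 5/9 = 13.7389°C.
Linearly onto the Rømer scale: 7.5 + (13.7389 / 100) × (60 - 7.5) = 14.7°Rø.

14.7°Rø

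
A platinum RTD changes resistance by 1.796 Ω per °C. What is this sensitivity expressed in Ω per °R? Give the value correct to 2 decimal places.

1.00 Ω per °R

The quantity depends on a temperature interval, so only the ratio of degree sizes applies; the offset between the scales is irrelevant.
A change of 1°R is a change of 5/9°C, so per °R the value is 1.796 × 5/9 = 1.00.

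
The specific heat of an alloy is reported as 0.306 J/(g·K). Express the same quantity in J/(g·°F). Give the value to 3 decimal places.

Since only a temperature interval is involved, the additive offset between the scales drops out.
A change of 1°F is a change of 5/9 K, so per °F the value is 0.306 × 5/9 = 0.170.

0.170 J/(g·°F)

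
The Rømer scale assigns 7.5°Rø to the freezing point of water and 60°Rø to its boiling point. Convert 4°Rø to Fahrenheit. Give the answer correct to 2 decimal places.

20.00°F

Linear interpolation between the fixed points: C = (4 - 7.5) × 100 / (60 - 7.5) = -6.6667°C.
Then -6.6667 × 1.8 + 32 = 20.00°F.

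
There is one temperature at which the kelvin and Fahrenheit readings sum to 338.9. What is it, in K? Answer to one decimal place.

285.2 K

Let K be the kelvin reading. The Fahrenheit reading is F = 1.8·K - 459.67.
Require K + F = 338.9: (2.8)·K - 459.67 = 338.9.
K = (338.9 + 459.67) / (2.8) = 285.2.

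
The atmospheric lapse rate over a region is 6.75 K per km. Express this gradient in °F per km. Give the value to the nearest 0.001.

The quantity depends on a temperature interval, so only the ratio of degree sizes applies; the offset between the scales is irrelevant.
A change of 1 K is a change of 1.8°F, so 6.75 × 1.8 = 12.150.

12.150 °F/km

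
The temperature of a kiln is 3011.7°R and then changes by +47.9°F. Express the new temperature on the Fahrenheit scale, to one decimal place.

2599.9°F

Initial temperature in Celsius: (3011.7 - 491.67) × 5/9 = 1400.0167°C.
The 47.9°F change is an interval, so only the factor 5/9 applies: +47.9 × 5/9 = +26.6111°C.
Final Celsius temperature: 1400.0167 + 26.6111 = 1426.6278°C.
In Fahrenheit: 1426.6278 × 1.8 + 32 = 2599.9°F.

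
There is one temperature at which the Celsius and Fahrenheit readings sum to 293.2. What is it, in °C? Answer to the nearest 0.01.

Let C be the Celsius reading. The Fahrenheit reading is F = 1.8·C + 32.
Require C + F = 293.2: (2.8)·C + 32 = 293.2.
C = (293.2 - 32) / (2.8) = 93.29.

93.29°C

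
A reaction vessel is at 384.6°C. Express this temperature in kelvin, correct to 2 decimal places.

657.75 K

In kelvin: 384.6000 + 273.15 = 657.75 K.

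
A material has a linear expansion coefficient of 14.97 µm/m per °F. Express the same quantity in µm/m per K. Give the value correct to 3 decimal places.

The quantity depends on a temperature interval, so only the ratio of degree sizes applies; the offset between the scales is irrelevant.
A change of 1 K is a change of 1.8°F, so per K the value is 14.97 × 1.8 = 26.946.

26.946 µm/m per K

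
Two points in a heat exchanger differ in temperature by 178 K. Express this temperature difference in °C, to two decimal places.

178.00°C

Kelvin and Celsius degrees are the same size, so the interval is unchanged: 178.00.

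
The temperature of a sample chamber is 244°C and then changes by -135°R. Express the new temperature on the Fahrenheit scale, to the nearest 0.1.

The 135°R change is an interval, so only the factor 5/9 applies: -135 × 5/9 = -75.0000°C.
Final Celsius temperature: 244.0000 - 75.0000 = 169.0000°C.
In Fahrenheit: 169.0000 × 1.8 + 32 = 336.2°F.

336.2°F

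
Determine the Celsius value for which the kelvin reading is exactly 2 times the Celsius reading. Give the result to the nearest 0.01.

Let C be the Celsius reading. The kelvin reading is K = 1·C + 273.15.
Require K = 2·C: 1·C + 273.15 = 2·C.
(-1)·C = -273.15  ⇒  C = 273.15.

273.15°C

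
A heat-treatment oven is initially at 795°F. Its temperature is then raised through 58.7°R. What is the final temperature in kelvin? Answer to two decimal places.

729.65 K

Initial temperature in Celsius: (795 - 32) × 5/9 = 423.8889°C.
The 58.7°R change is an interval, so only the factor 5/9 applies: +58.7 × 5/9 = +32.6111°C.
Final Celsius temperature: 423.8889 + 32.6111 = 456.5000°C.
In kelvin: 456.5000 + 273.15 = 729.65 K.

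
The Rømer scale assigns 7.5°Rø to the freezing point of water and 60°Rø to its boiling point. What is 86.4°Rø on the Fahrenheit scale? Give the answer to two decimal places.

302.51°F

Linear interpolation between the fixed points: C = (86.4 - 7.5) × 100 / (60 - 7.5) = 150.2857°C.
Then 150.2857 × 1.8 + 32 = 302.51°F.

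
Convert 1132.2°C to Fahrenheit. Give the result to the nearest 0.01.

In Fahrenheit: 1132.2000 × 1.8 + 32 = 2069.96°F.

2069.96°F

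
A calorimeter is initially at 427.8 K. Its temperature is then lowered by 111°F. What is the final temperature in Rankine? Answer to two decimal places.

659.04°R

Initial temperature in Celsius: 427.8 - 273.15 = 154.6500°C.
The 111°F change is an interval, so only the factor 5/9 applies: -111 × 5/9 = -61.6667°C.
Final Celsius temperature: 154.6500 - 61.6667 = 92.9833°C.
In Rankine: 92.9833 × 1.8 + 491.67 = 659.04°R.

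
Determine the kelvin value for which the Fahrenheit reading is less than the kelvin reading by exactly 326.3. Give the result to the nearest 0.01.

Let K be the kelvin reading. The Fahrenheit reading is F = 1.8·K - 459.67.
Require F - K = -326.3: (0.8)·K - 459.67 = -326.3.
K = (-326.3 + 459.67) / (0.8) = 166.71.

166.71 K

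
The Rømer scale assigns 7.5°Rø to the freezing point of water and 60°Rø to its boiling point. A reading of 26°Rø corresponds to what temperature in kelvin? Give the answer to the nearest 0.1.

Linear interpolation between the fixed points: C = (26 - 7.5) × 100 / (60 - 7.5) = 35.2381°C.
Then 35.2381 + 273.15 = 308.4 K.

308.4 K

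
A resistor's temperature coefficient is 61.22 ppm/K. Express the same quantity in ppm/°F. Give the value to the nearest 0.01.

34.01 ppm/°F

Since only a temperature interval is involved, the additive offset between the scales drops out.
A change of 1°F is a change of 5/9 K, so per °F the value is 61.22 × 5/9 = 34.01.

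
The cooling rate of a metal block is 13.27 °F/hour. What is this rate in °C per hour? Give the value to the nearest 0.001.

7.372 °C/hour

The quantity depends on a temperature interval, so only the ratio of degree sizes applies; the offset between the scales is irrelevant.
A change of 1°F is a change of 5/9°C, so 13.27 × 5/9 = 7.372.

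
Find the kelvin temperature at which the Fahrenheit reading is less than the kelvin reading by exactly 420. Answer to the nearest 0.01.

49.59 K

Let K be the kelvin reading. The Fahrenheit reading is F = 1.8·K - 459.67.
Require F - K = -420: (0.8)·K - 459.67 = -420.
K = (-420 + 459.67) / (0.8) = 49.59.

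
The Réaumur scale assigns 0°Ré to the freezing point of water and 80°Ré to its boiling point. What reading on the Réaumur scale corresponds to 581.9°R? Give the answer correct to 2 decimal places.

40.10°Ré

First in Celsius: (581.9 - 491.67) × 5/9 = 50.1278°C.
Linearly onto the Réaumur scale: 0 + (50.1278 / 100) × (80 - 0) = 40.10°Ré.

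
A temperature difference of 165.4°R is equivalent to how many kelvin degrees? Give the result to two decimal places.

91.89 K

Only the scale ratio 5/9 matters for a change in temperature.
165.4 × 5/9 = 91.89.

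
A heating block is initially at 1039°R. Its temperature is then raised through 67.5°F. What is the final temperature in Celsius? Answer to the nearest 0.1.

Initial temperature in Celsius: (1039 - 491.67) × 5/9 = 304.0722°C.
The 67.5°F change is an interval, so only the factor 5/9 applies: +67.5 × 5/9 = +37.5000°C.
Final Celsius temperature: 304.0722 + 37.5000 = 341.5722°C.

341.6°C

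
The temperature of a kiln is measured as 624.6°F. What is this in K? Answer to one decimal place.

In Celsius: (624.6 - 32) × 5/9 = 329.2222°C.
In kelvin: 329.2222 + 273.15 = 602.4 K.

602.4 K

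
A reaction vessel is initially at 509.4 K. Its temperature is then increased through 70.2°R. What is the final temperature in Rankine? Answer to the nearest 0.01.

987.12°R

Initial temperature in Celsius: 509.4 - 273.15 = 236.2500°C.
The 70.2°R change is an interval, so only the factor 5/9 applies: +70.2 × 5/9 = +39.0000°C.
Final Celsius temperature: 236.2500 + 39.0000 = 275.2500°C.
In Rankine: 275.2500 × 1.8 + 491.67 = 987.12°R.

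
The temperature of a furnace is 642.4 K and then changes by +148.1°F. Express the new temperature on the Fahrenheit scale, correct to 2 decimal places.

Initial temperature in Celsius: 642.4 - 273.15 = 369.2500°C.
The 148.1°F change is an interval, so only the factor 5/9 applies: +148.1 × 5/9 = +82.2778°C.
Final Celsius temperature: 369.2500 + 82.2778 = 451.5278°C.
In Fahrenheit: 451.5278 × 1.8 + 32 = 844.75°F.

844.75°F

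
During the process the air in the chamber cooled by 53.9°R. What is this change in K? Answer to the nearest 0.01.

29.94 K

An interval of 1°R corresponds to 5/9 K.
53.9 × 5/9 = 29.94.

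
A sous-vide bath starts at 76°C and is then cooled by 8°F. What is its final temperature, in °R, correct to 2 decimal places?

The 8°F change is an interval, so only the factor 5/9 applies: -8 × 5/9 = -4.4444°C.
Final Celsius temperature: 76.0000 - 4.4444 = 71.5556°C.
In Rankine: 71.5556 × 1.8 + 491.67 = 620.47°R.

620.47°R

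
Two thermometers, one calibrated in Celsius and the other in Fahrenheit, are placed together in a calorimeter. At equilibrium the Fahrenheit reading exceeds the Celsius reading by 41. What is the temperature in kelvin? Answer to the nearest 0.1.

Let x be the Celsius reading; then the Fahrenheit reading is 1.8·x + 32.
(1.8·x + 32) - x = 41  ⇒  (0.8)·x = 9  ⇒  x = 11.2500°C.
In kelvin: 11.2500 + 273.15 = 284.4 K.

284.4 K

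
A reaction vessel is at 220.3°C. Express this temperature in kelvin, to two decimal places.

493.45 K

In kelvin: 220.3000 + 273.15 = 493.45 K.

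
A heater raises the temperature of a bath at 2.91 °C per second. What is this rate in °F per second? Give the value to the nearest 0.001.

The quantity depends on a temperature interval, so only the ratio of degree sizes applies; the offset between the scales is irrelevant.
A change of 1°C is a change of 1.8°F, so 2.91 × 1.8 = 5.238.

5.238 °F/second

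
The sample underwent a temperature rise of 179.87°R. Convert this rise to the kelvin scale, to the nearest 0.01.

For a temperature interval the offset drops out; only the factor 5/9 applies.
179.87 × 5/9 = 99.93.

99.93 K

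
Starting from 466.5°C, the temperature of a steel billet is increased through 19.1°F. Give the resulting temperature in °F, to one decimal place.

890.8°F

The 19.1°F change is an interval, so only the factor 5/9 applies: +19.1 × 5/9 = +10.6111°C.
Final Celsius temperature: 466.5000 + 10.6111 = 477.1111°C.
In Fahrenheit: 477.1111 × 1.8 + 32 = 890.8°F.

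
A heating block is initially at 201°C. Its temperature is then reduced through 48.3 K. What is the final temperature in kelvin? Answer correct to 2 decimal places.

425.85 K

The 48.3 K change is an interval; Kelvin and Celsius degrees are the same size, so ΔC = -48.3°C.
Final Celsius temperature: 201.0000 - 48.3000 = 152.7000°C.
In kelvin: 152.7000 + 273.15 = 425.85 K.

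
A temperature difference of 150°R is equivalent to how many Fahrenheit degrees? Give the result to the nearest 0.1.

Rankine and Fahrenheit degrees are the same size, so the interval is unchanged: 150.0.

150.0°F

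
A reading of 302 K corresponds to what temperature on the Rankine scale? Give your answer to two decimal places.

In Celsius: 302 - 273.15 = 28.8500°C.
In Rankine: 28.8500 × 1.8 + 491.67 = 543.60°R.

543.60°R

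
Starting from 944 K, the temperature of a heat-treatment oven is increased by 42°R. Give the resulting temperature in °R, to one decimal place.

Initial temperature in Celsius: 944 - 273.15 = 670.8500°C.
The 42°R change is an interval, so only the factor 5/9 applies: +42 × 5/9 = +23.3333°C.
Final Celsius temperature: 670.8500 + 23.3333 = 694.1833°C.
In Rankine: 694.1833 × 1.8 + 491.67 = 1741.2°R.

1741.2°R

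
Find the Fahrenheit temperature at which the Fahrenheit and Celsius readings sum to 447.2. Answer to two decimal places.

298.91°F

Let F be the Fahrenheit reading. The Celsius reading is C = 5/9·F - 17.7778.
Require F + C = 447.2: (14/9)·F - 17.7778 = 447.2.
F = (447.2 + 17.7778) / (14/9) = 298.91.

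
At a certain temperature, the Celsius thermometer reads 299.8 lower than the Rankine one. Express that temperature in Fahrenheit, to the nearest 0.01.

Let x be the Rankine reading; then the Celsius reading is 5/9·x - 273.15.
(5/9·x - 273.15) - x = -299.8  ⇒  (-4/9)·x = -26.65  ⇒  x = 59.9625°R.
In Celsius: (59.9625 - 491.67) × 5/9 = -239.8375°C.
In Fahrenheit: -239.8375 × 1.8 + 32 = -399.71°F.

-399.71°F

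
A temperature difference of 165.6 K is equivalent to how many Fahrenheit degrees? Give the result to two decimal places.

Only the scale ratio 1.8 matters for a change in temperature.
165.6 × 1.8 = 298.08.

298.08°F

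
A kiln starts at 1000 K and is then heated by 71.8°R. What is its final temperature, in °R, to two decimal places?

Initial temperature in Celsius: 1000 - 273.15 = 726.8500°C.
The 71.8°R change is an interval, so only the factor 5/9 applies: +71.8 × 5/9 = +39.8889°C.
Final Celsius temperature: 726.8500 + 39.8889 = 766.7389°C.
In Rankine: 766.7389 × 1.8 + 491.67 = 1871.80°R.

1871.80°R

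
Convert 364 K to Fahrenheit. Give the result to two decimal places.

195.53°F

In Celsius: 364 - 273.15 = 90.8500°C.
In Fahrenheit: 90.8500 × 1.8 + 32 = 195.53°F.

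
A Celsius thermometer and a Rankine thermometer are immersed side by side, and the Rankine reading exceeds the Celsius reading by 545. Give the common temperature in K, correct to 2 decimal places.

339.81 K

Let x be the Celsius reading; then the Rankine reading is 1.8·x + 491.67.
(1.8·x + 491.67) - x = 545  ⇒  (0.8)·x = 53.33  ⇒  x = 66.6625°C.
In kelvin: 66.6625 + 273.15 = 339.81 K.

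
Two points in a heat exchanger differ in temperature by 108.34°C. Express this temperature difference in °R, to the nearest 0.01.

For a temperature interval the offset drops out; only the factor 1.8 applies.
108.34 × 1.8 = 195.01.

195.01°R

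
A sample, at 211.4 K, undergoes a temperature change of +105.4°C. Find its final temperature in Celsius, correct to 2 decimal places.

Initial temperature in Celsius: 211.4 - 273.15 = -61.7500°C.
Final Celsius temperature: -61.7500 + 105.4000 = 43.6500°C.

43.65°C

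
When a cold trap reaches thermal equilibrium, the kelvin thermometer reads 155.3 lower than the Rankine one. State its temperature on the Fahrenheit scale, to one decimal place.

-110.2°F

Let x be the Rankine reading; then the kelvin reading is 5/9·x.
(5/9·x) - x = -155.3  ⇒  (-4/9)·x = -155.3  ⇒  x = 349.4250°R.
In Celsius: (349.425 - 491.67) × 5/9 = -79.0250°C.
In Fahrenheit: -79.0250 × 1.8 + 32 = -110.2°F.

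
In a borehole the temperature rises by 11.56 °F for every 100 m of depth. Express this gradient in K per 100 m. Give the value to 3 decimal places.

The quantity depends on a temperature interval, so only the ratio of degree sizes applies; the offset between the scales is irrelevant.
A change of 1°F is a change of 5/9 K, so 11.56 × 5/9 = 6.422.

6.422 K/100 m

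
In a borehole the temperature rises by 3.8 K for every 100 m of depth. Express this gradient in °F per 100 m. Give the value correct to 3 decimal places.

6.840 °F/100 m

Since only a temperature interval is involved, the additive offset between the scales drops out.
A change of 1 K is a change of 1.8°F, so 3.8 × 1.8 = 6.840.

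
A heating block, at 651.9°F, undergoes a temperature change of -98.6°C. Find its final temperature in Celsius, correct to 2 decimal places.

245.79°C

Initial temperature in Celsius: (651.9 - 32) × 5/9 = 344.3889°C.
Final Celsius temperature: 344.3889 - 98.6000 = 245.7889°C.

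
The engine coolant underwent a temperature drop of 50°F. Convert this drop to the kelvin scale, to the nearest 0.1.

For a temperature interval the offset drops out; only the factor 5/9 applies.
50 × 5/9 = 27.8.

27.8 K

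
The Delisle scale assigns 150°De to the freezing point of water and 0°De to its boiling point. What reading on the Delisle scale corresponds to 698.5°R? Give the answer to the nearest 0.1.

-22.4°De

First in Celsius: (698.5 - 491.67) × 5/9 = 114.9056°C.
Linearly onto the Delisle scale: 150 + (114.9056 / 100) × (0 - 150) = -22.4°De.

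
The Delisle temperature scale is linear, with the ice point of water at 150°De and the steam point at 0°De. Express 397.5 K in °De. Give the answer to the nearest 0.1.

-36.5°De

First in Celsius: 397.5 - 273.15 = 124.3500°C.
Linearly onto the Delisle scale: 150 + (124.3500 / 100) × (0 - 150) = -36.5°De.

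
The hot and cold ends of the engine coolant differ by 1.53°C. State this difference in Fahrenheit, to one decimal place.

Only the scale ratio 1.8 matters for a change in temperature.
1.53 × 1.8 = 2.8.

2.8°F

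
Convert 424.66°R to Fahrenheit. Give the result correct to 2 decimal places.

-35.01°F

In Celsius: (424.66 - 491.67) × 5/9 = -37.2278°C.
In Fahrenheit: -37.2278 × 1.8 + 32 = -35.01°F.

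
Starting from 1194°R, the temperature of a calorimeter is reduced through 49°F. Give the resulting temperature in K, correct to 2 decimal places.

636.11 K

Initial temperature in Celsius: (1194 - 491.67) × 5/9 = 390.1833°C.
The 49°F change is an interval, so only the factor 5/9 applies: -49 × 5/9 = -27.2222°C.
Final Celsius temperature: 390.1833 - 27.2222 = 362.9611°C.
In kelvin: 362.9611 + 273.15 = 636.11 K.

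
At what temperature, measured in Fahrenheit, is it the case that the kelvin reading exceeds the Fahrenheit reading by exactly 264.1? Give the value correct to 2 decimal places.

-19.64°F

Let F be the Fahrenheit reading. The kelvin reading is K = 5/9·F + 255.372.
Require K - F = 264.1: (-4/9)·F + 255.372 = 264.1.
F = (264.1 - 255.372) / (-4/9) = -19.64.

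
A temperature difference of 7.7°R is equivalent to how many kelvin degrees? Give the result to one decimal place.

4.3 K

An interval of 1°R corresponds to 5/9 K.
7.7 × 5/9 = 4.3.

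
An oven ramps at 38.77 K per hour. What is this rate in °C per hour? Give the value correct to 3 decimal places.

The quantity depends on a temperature interval, so only the ratio of degree sizes applies; the offset between the scales is irrelevant.
A change of 1 K is a change of 1°C, so 38.77 × 1 = 38.770.

38.770 °C/hour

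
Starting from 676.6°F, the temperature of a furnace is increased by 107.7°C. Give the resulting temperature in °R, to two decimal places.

Initial temperature in Celsius: (676.6 - 32) × 5/9 = 358.1111°C.
Final Celsius temperature: 358.1111 + 107.7000 = 465.8111°C.
In Rankine: 465.8111 × 1.8 + 491.67 = 1330.13°R.

1330.13°R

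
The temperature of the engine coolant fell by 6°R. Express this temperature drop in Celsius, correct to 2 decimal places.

3.33°C

For a temperature interval the offset drops out; only the factor 5/9 applies.
6 × 5/9 = 3.33.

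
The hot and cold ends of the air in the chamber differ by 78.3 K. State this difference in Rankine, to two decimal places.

For a temperature interval the offset drops out; only the factor 1.8 applies.
78.3 × 1.8 = 140.94.

140.94°R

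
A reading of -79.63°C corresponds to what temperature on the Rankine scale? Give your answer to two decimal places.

348.34°R

In Rankine: -79.6300 × 1.8 + 491.67 = 348.34°R.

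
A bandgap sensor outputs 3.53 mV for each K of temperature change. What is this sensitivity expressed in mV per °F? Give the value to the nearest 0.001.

1.961 mV per °F

Since only a temperature interval is involved, the additive offset between the scales drops out.
A change of 1°F is a change of 5/9 K, so per °F the value is 3.53 × 5/9 = 1.961.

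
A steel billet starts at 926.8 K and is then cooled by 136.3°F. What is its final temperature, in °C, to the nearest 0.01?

Initial temperature in Celsius: 926.8 - 273.15 = 653.6500°C.
The 136.3°F change is an interval, so only the factor 5/9 applies: -136.3 × 5/9 = -75.7222°C.
Final Celsius temperature: 653.6500 - 75.7222 = 577.9278°C.

577.93°C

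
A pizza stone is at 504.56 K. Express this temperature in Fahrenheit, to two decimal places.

448.54°F

In Celsius: 504.56 - 273.15 = 231.4100°C.
In Fahrenheit: 231.4100 × 1.8 + 32 = 448.54°F.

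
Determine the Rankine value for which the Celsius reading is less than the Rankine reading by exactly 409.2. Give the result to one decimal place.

306.1°R

Let R be the Rankine reading. The Celsius reading is C = 5/9·R - 273.15.
Require C - R = -409.2: (-4/9)·R - 273.15 = -409.2.
R = (-409.2 + 273.15) / (-4/9) = 306.1.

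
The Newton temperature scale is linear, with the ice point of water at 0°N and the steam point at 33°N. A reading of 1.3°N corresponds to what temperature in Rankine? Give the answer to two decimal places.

Linear interpolation between the fixed points: C = (1.3 - 0) × 100 / (33 - 0) = 3.9394°C.
Then 3.9394 × 1.8 + 491.67 = 498.76°R.

498.76°R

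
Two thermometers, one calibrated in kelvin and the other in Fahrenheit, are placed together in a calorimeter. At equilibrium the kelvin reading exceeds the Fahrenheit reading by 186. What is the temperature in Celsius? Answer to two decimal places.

Let x be the kelvin reading; then the Fahrenheit reading is 1.8·x - 459.67.
(1.8·x - 459.67) - x = -186  ⇒  (0.8)·x = 273.67  ⇒  x = 342.0875 K.
In Celsius: 342.0875 - 273.15 = 68.94°C.

68.94°C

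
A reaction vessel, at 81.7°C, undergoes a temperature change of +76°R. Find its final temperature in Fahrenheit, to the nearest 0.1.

The 76°R change is an interval, so only the factor 5/9 applies: +76 × 5/9 = +42.2222°C.
Final Celsius temperature: 81.7000 + 42.2222 = 123.9222°C.
In Fahrenheit: 123.9222 × 1.8 + 32 = 255.1°F.

255.1°F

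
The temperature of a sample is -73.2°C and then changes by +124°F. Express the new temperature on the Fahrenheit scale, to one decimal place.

The 124°F change is an interval, so only the factor 5/9 applies: +124 × 5/9 = +68.8889°C.
Final Celsius temperature: -73.2000 + 68.8889 = -4.3111°C.
In Fahrenheit: -4.3111 × 1.8 + 32 = 24.2°F.

24.2°F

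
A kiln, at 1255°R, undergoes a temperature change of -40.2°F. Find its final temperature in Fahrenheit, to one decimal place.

755.1°F

Initial temperature in Celsius: (1255 - 491.67) × 5/9 = 424.0722°C.
The 40.2°F change is an interval, so only the factor 5/9 applies: -40.2 × 5/9 = -22.3333°C.
Final Celsius temperature: 424.0722 - 22.3333 = 401.7389°C.
In Fahrenheit: 401.7389 × 1.8 + 32 = 755.1°F.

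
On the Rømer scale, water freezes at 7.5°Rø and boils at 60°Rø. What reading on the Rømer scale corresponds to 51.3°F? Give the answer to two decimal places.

13.13°Rø

First in Celsius: (51.3 - 32) × 5/9 = 10.7222°C.
Linearly onto the Rømer scale: 7.5 + (10.7222 / 100) × (60 - 7.5) = 13.13°Rø.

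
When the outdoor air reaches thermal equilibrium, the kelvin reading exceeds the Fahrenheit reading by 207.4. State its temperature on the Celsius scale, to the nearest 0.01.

Let x be the Fahrenheit reading; then the kelvin reading is 5/9·x + 255.372.
(5/9·x + 255.372) - x = 207.4  ⇒  (-4/9)·x = -47.9722  ⇒  x = 107.9375°F.
In Celsius: (107.9375 - 32) × 5/9 = 42.19°C.

42.19°C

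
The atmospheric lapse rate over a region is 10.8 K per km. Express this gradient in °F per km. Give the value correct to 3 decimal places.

19.440 °F/km

The quantity depends on a temperature interval, so only the ratio of degree sizes applies; the offset between the scales is irrelevant.
A change of 1 K is a change of 1.8°F, so 10.8 × 1.8 = 19.440.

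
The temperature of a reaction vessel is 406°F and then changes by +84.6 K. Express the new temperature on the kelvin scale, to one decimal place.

565.5 K

Initial temperature in Celsius: (406 - 32) × 5/9 = 207.7778°C.
The 84.6 K change is an interval; Kelvin and Celsius degrees are the same size, so ΔC = +84.6°C.
Final Celsius temperature: 207.7778 + 84.6000 = 292.3778°C.
In kelvin: 292.3778 + 273.15 = 565.5 K.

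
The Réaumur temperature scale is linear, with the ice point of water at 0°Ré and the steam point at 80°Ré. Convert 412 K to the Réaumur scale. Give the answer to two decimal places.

First in Celsius: 412 - 273.15 = 138.8500°C.
Linearly onto the Réaumur scale: 0 + (138.8500 / 100) × (80 - 0) = 111.08°Ré.

111.08°Ré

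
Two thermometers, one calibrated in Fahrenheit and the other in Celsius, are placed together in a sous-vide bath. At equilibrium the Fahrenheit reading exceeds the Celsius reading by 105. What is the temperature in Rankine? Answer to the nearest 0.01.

655.92°R

Let x be the Fahrenheit reading; then the Celsius reading is 5/9·x - 17.7778.
(5/9·x - 17.7778) - x = -105  ⇒  (-4/9)·x = -87.2222  ⇒  x = 196.2500°F.
In Celsius: (196.25 - 32) × 5/9 = 91.2500°C.
In Rankine: 91.2500 × 1.8 + 491.67 = 655.92°R.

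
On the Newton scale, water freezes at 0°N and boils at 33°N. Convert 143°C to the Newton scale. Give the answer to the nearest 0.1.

Linearly onto the Newton scale: 0 + (143.0000 / 100) × (33 - 0) = 47.2°N.

47.2°N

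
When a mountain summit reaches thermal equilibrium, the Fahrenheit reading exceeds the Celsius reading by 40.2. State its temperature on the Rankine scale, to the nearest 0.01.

510.12°R

Let x be the Celsius reading; then the Fahrenheit reading is 1.8·x + 32.
(1.8·x + 32) - x = 40.2  ⇒  (0.8)·x = 8.2  ⇒  x = 10.2500°C.
In Rankine: 10.2500 × 1.8 + 491.67 = 510.12°R.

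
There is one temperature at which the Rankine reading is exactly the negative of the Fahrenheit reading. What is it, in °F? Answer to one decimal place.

-229.8°F

Let F be the Fahrenheit reading. The Rankine reading is R = 1·F + 459.67.
Require R = -1·F: 1·F + 459.67 = -1·F.
(2)·F = -459.67  ⇒  F = -229.8.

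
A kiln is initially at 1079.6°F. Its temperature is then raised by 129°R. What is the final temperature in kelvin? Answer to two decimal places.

Initial temperature in Celsius: (1079.6 - 32) × 5/9 = 582.0000°C.
The 129°R change is an interval, so only the factor 5/9 applies: +129 × 5/9 = +71.6667°C.
Final Celsius temperature: 582.0000 + 71.6667 = 653.6667°C.
In kelvin: 653.6667 + 273.15 = 926.82 K.

926.82 K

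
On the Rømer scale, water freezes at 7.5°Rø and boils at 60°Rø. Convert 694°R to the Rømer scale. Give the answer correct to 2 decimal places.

66.51°Rø

First in Celsius: (694 - 491.67) × 5/9 = 112.4056°C.
Linearly onto the Rømer scale: 7.5 + (112.4056 / 100) × (60 - 7.5) = 66.51°Rø.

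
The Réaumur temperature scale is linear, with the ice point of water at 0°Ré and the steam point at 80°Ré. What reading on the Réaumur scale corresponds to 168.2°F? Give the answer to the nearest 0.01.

60.53°Ré

First in Celsius: (168.2 - 32) × 5/9 = 75.6667°C.
Linearly onto the Réaumur scale: 0 + (75.6667 / 100) × (80 - 0) = 60.53°Ré.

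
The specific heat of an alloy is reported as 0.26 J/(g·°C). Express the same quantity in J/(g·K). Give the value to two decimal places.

Since only a temperature interval is involved, the additive offset between the scales drops out.
A change of 1 K is a change of 1°C, so per K the value is 0.26 × 1 = 0.26.

0.26 J/(g·K)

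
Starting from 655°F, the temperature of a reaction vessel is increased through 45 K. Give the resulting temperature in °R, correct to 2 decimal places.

1195.67°R

Initial temperature in Celsius: (655 - 32) × 5/9 = 346.1111°C.
The 45 K change is an interval; Kelvin and Celsius degrees are the same size, so ΔC = +45°C.
Final Celsius temperature: 346.1111 + 45.0000 = 391.1111°C.
In Rankine: 391.1111 × 1.8 + 491.67 = 1195.67°R.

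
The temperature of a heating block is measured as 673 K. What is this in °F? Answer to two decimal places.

In Celsius: 673 - 273.15 = 399.8500°C.
In Fahrenheit: 399.8500 × 1.8 + 32 = 751.73°F.

751.73°F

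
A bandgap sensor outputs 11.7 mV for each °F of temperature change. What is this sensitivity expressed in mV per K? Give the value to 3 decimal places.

The quantity depends on a temperature interval, so only the ratio of degree sizes applies; the offset between the scales is irrelevant.
A change of 1 K is a change of 1.8°F, so per K the value is 11.7 × 1.8 = 21.060.

21.060 mV per K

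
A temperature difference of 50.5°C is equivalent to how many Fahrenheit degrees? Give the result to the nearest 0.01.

90.90°F

An interval of 1°C corresponds to 1.8°F.
50.5 × 1.8 = 90.90.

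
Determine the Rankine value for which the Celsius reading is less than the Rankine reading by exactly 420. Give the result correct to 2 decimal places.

330.41°R

Let R be the Rankine reading. The Celsius reading is C = 5/9·R - 273.15.
Require C - R = -420: (-4/9)·R - 273.15 = -420.
R = (-420 + 273.15) / (-4/9) = 330.41.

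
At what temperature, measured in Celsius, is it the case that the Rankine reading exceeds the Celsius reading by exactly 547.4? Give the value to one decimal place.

69.7°C

Let C be the Celsius reading. The Rankine reading is R = 1.8·C + 491.67.
Require R - C = 547.4: (0.8)·C + 491.67 = 547.4.
C = (547.4 - 491.67) / (0.8) = 69.7.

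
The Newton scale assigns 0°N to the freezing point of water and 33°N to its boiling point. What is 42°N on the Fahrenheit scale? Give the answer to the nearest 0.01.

261.09°F

Linear interpolation between the fixed points: C = (42 - 0) × 100 / (33 - 0) = 127.2727°C.
Then 127.2727 × 1.8 + 32 = 261.09°F.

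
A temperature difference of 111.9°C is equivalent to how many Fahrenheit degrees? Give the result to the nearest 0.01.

Only the scale ratio 1.8 matters for a change in temperature.
111.9 × 1.8 = 201.42.

201.42°F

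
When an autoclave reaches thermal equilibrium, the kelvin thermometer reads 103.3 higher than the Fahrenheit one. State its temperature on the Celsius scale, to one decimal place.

172.3°C

Let x be the Fahrenheit reading; then the kelvin reading is 5/9·x + 255.372.
(5/9·x + 255.372) - x = 103.3  ⇒  (-4/9)·x = -152.072  ⇒  x = 342.1625°F.
In Celsius: (342.1625 - 32) × 5/9 = 172.3°C.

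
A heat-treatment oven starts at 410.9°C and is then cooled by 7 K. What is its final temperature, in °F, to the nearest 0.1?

759.0°F

The 7 K change is an interval; Kelvin and Celsius degrees are the same size, so ΔC = -7°C.
Final Celsius temperature: 410.9000 - 7.0000 = 403.9000°C.
In Fahrenheit: 403.9000 × 1.8 + 32 = 759.0°F.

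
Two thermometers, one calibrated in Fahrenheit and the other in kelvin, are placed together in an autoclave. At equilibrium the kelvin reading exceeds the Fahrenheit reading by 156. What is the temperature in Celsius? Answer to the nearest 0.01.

106.44°C

Let x be the Fahrenheit reading; then the kelvin reading is 5/9·x + 255.372.
(5/9·x + 255.372) - x = 156  ⇒  (-4/9)·x = -99.3722  ⇒  x = 223.5875°F.
In Celsius: (223.5875 - 32) × 5/9 = 106.44°C.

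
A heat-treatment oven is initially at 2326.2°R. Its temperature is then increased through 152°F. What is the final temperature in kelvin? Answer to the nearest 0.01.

1376.78 K

Initial temperature in Celsius: (2326.2 - 491.67) × 5/9 = 1019.1833°C.
The 152°F change is an interval, so only the factor 5/9 applies: +152 × 5/9 = +84.4444°C.
Final Celsius temperature: 1019.1833 + 84.4444 = 1103.6278°C.
In kelvin: 1103.6278 + 273.15 = 1376.78 K.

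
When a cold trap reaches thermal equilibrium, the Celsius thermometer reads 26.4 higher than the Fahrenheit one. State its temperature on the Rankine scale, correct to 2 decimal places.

Let x be the Fahrenheit reading; then the Celsius reading is 5/9·x - 17.7778.
(5/9·x - 17.7778) - x = 26.4  ⇒  (-4/9)·x = 44.1778  ⇒  x = -99.4000°F.
In Celsius: (-99.4 - 32) × 5/9 = -73.0000°C.
In Rankine: -73.0000 × 1.8 + 491.67 = 360.27°R.

360.27°R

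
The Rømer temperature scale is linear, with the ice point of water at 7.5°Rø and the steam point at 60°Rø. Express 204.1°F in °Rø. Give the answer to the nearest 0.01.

57.70°Rø

First in Celsius: (204.1 - 32) × 5/9 = 95.6111°C.
Linearly onto the Rømer scale: 7.5 + (95.6111 / 100) × (60 - 7.5) = 57.70°Rø.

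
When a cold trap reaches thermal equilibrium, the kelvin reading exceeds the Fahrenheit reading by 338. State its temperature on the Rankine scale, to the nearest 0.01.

Let x be the kelvin reading; then the Fahrenheit reading is 1.8·x - 459.67.
(1.8·x - 459.67) - x = -338  ⇒  (0.8)·x = 121.67  ⇒  x = 152.0875 K.
In Celsius: 152.0875 - 273.15 = -121.0625°C.
In Rankine: -121.0625 × 1.8 + 491.67 = 273.76°R.

273.76°R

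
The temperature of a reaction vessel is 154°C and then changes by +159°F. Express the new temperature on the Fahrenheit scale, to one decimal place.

468.2°F

The 159°F change is an interval, so only the factor 5/9 applies: +159 × 5/9 = +88.3333°C.
Final Celsius temperature: 154.0000 + 88.3333 = 242.3333°C.
In Fahrenheit: 242.3333 × 1.8 + 32 = 468.2°F.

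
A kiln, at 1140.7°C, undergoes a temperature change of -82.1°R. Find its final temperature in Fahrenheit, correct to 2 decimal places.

The 82.1°R change is an interval, so only the factor 5/9 applies: -82.1 × 5/9 = -45.6111°C.
Final Celsius temperature: 1140.7000 - 45.6111 = 1095.0889°C.
In Fahrenheit: 1095.0889 × 1.8 + 32 = 2003.16°F.

2003.16°F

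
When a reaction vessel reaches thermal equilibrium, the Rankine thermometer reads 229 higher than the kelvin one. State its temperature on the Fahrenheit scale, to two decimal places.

Let x be the kelvin reading; then the Rankine reading is 1.8·x.
(1.8·x) - x = 229  ⇒  (0.8)·x = 229  ⇒  x = 286.2500 K.
In Celsius: 286.25 - 273.15 = 13.1000°C.
In Fahrenheit: 13.1000 × 1.8 + 32 = 55.58°F.

55.58°F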